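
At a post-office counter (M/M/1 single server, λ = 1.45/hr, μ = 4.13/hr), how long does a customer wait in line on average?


ρ = 1.45/4.13 = 0.3511
Wq = ρ/(μ−λ) = 0.3511/(4.13 − 1.45) = 0.3511/2.68 = 0.1310 hr

Final: 0.1310 hr


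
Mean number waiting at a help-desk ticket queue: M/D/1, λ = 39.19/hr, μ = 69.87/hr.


ρ = 39.19/69.87 = 0.5609
M/D/1: Lq = ρ²/(2(1−ρ)) = 0.3146/(2·0.4391) = 0.35824

Final: 0.35824


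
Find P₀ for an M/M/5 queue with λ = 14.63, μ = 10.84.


a = λ/μ = 14.63/10.84 = 1.3496; ρ = a/c = 0.2699
Σ_{k=0}^{4} a^k/k! (terms k=0..4) = 1.00000 + 1.34963 + 0.91075 + 0.40973 + 0.13824 = 3.80835
Tail: a^5/(5!(1−ρ)) = 4.47791/(120·0.7301) = 0.05111
P₀ = 1/(3.80835 + 0.05111) = 1/3.85947 = 0.259103

Final: 0.259103


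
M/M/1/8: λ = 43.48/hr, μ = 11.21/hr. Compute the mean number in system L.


ρ = 43.48/11.21 = 3.8787
L = ρ[1 − (K+1)ρ^K + Kρ^(K+1)] / [(1−ρ)(1−ρ^(K+1))]
Numerator: 3.8787·(1 − 9·51223.751572 + 8·198680.527953) = 4376824.251380
Denominator: (-2.8787)·(-198679.527953) = 571934.733902
L = 4376824.251380/571934.733902 = 7.6527

Final: 7.6527


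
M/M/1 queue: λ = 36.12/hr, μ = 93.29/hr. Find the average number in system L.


ρ = λ/μ = 36.12/93.29 = 0.3872
L = ρ/(1−ρ) = 0.3872/(1 − 0.3872) = 0.3872/0.6128 = 0.6318

Final: 0.6318


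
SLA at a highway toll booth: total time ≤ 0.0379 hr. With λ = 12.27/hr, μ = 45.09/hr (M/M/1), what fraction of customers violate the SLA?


W ~ Exponential(μ−λ) for M/M/1.
μ − λ = 45.09 − 12.27 = 32.8200
P(W > t) = e^{−(μ−λ)t} = e^{−1.2439} = 0.288264

Final: 0.288264


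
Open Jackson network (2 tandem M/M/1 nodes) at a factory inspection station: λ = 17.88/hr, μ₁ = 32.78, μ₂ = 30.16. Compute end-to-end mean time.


Each node sees arrival rate λ = 17.88/hr (tandem ⇒ throughput preserved).
W₁ = 1/(μ₁−λ) = 1/(32.78−17.88) = 0.06711 hr
W₂ = 1/(μ₂−λ) = 1/(30.16−17.88) = 0.08143 hr
W_total = W₁ + W₂ = 0.06711 + 0.08143 = 0.14855 hr

Final: 0.14855 hr


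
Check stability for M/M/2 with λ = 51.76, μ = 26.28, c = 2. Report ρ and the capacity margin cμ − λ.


Total capacity cμ = 2·26.28 = 52.56/hr
ρ = λ/(cμ) = 51.76/52.56 = 0.9848
Stable ⇔ ρ < 1: YES
Spare capacity = cμ − λ = 52.56 − 51.76 = 0.80/hr

Final: ρ = 0.9848; stable; margin = 0.80/hr


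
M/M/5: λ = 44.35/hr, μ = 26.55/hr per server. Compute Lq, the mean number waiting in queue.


a = λ/μ = 1.6704; ρ = a/5 = 0.3341
P₀ = 0.187630
Lq = P₀·a^c·ρ / (c!·(1−ρ)²) = 0.187630·13.00605·0.3341/(120·0.44344)
= 0.01532

Final: 0.01532


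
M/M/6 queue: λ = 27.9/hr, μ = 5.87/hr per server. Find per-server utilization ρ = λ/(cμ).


ρ = λ/(cμ) = 27.9/(6·5.87) = 27.9/35.22 = 0.7922

Final: 0.7922


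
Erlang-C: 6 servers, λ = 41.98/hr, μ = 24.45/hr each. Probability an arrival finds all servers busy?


a = λ/μ = 1.7170; ρ = a/6 = 0.2862
P₀ = 0.179505 (from M/M/c formula)
C(c,a) = [a^c/(c!(1−ρ))]·P₀ = [25.62014/(720·0.7138)]·0.179505
= 0.04985·0.179505 = 0.008948

Final: 0.008948


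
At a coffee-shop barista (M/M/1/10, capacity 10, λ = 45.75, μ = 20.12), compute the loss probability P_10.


ρ = λ/μ = 45.75/20.12 = 2.2739
P_K = (1−ρ)ρ^K/(1−ρ^(K+1)) = (-1.2739·3695.142746)/(1 − 8402.225678)
= -4707.082932/-8401.225678 = 0.560285

Final: 0.560285


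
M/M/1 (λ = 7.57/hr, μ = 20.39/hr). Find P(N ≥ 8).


ρ = 7.57/20.39 = 0.3713
P(N ≥ n) = ρ^n = 0.3713^8 = 0.0003609

Final: 0.0003609


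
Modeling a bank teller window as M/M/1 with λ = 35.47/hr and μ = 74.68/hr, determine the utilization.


ρ = λ/μ = 35.47/74.68 = 0.4750

Final: 0.4750


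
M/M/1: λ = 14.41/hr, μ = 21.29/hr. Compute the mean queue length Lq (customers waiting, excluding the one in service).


ρ = 14.41/21.29 = 0.6768
Lq = ρ²/(1−ρ) = 0.4581/0.3232 = 1.4176

Final: 1.4176


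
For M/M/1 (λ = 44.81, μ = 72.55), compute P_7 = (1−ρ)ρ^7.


ρ = 44.81/72.55 = 0.6176
P_n = (1−ρ)·ρ^n = (1 − 0.6176)·0.6176^7 = 0.3824·0.034290 = 0.013111

Final: 0.013111


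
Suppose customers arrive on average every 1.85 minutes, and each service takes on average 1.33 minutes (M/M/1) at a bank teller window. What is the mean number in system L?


λ = 60/1.85 = 32.4324 /hr
μ = 60/1.33 = 45.1128 /hr
ρ = λ/μ = 32.4324/45.1128 = 0.7189
L = ρ/(1−ρ) = 0.7189/0.2811 = 2.5577

Final: 2.5577


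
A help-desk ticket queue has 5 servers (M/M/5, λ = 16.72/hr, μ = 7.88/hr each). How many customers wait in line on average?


a = λ/μ = 2.1218; ρ = a/5 = 0.4244
P₀ = 0.118593
Lq = P₀·a^c·ρ / (c!·(1−ρ)²) = 0.118593·43.00810·0.4244/(120·0.33136)
= 0.05443

Final: 0.05443


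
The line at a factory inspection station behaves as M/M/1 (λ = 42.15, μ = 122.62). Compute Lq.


ρ = 42.15/122.62 = 0.3437
Lq = ρ²/(1−ρ) = 0.1182/0.6563 = 0.1801

Final: 0.1801


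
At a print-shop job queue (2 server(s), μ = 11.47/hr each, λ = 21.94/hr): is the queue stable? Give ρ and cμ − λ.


Total capacity cμ = 2·11.47 = 22.94/hr
ρ = λ/(cμ) = 21.94/22.94 = 0.9564
Stable ⇔ ρ < 1: YES
Spare capacity = cμ − λ = 22.94 − 21.94 = 1.00/hr

Final: ρ = 0.9564; stable; margin = 1.00/hr


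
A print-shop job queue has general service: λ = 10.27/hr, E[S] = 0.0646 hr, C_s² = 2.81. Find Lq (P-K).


ρ = λ·E[S] = 10.27·0.0646 = 0.6634
Lq = ρ²(1+C_s²)/(2(1−ρ)) = 0.4402·(1+2.81)/(2·0.3366)
= 0.4402·3.8100/0.6731 = 2.49139

Final: 2.49139


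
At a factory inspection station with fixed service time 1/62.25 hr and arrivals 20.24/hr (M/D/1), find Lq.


ρ = 20.24/62.25 = 0.3251
M/D/1: Lq = ρ²/(2(1−ρ)) = 0.1057/(2·0.6749) = 0.07832

Final: 0.07832


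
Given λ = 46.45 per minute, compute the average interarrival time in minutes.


Mean interarrival time = 1/λ = 1/46.45 minute = 0.02153 minute
In minutes: 0.02153 × 1 = 0.02153 min

Final: 0.02153 min


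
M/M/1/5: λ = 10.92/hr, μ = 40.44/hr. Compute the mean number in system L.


ρ = 10.92/40.44 = 0.2700
L = ρ[1 − (K+1)ρ^K + Kρ^(K+1)] / [(1−ρ)(1−ρ^(K+1))]
Numerator: 0.2700·(1 − 6·0.001436 + 5·0.0003877) = 0.268227
Denominator: (0.7300)·(0.999612) = 0.729687
L = 0.268227/0.729687 = 0.3676

Final: 0.3676


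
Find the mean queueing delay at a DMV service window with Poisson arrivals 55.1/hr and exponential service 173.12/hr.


ρ = 55.1/173.12 = 0.3183
Wq = ρ/(μ−λ) = 0.3183/(173.12 − 55.1) = 0.3183/118.02 = 0.002697 hr

Final: 0.002697 hr


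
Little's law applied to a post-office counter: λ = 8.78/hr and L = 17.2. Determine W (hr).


W = L/λ = 17.2/8.78 = 1.9590 hr

Final: 1.9590 hr


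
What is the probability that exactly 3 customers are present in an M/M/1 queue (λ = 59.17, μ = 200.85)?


ρ = 59.17/200.85 = 0.2946
P_n = (1−ρ)·ρ^n = (1 − 0.2946)·0.2946^3 = 0.7054·0.025568 = 0.018035

Final: 0.018035


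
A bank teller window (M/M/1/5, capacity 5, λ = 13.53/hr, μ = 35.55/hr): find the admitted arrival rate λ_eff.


ρ = 0.3806; P_K = (1−ρ)ρ^5/(1−ρ^6) = 0.004961
λ_eff = λ(1 − P_K) = 13.53·(1 − 0.004961) = 13.53·0.995039 = 13.4629 /hr

Final: 13.4629 /hr


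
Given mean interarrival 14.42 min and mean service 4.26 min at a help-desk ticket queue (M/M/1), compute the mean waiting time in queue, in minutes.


λ = 60/14.42 = 4.1609 /hr
μ = 60/4.26 = 14.0845 /hr
ρ = λ/μ = 4.1609/14.0845 = 0.2954
Wq = ρ/(μ−λ) = 0.2954/(14.0845−4.1609) = 0.02977 hr
In minutes: 0.02977·60 = 1.786 min

Final: 1.786 min


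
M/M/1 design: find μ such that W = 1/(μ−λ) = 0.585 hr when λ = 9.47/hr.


W = 1/(μ−λ) ⇒ μ − λ = 1/W = 1/0.585 = 1.7094
μ = λ + 1/W = 9.47 + 1.7094 = 11.1794 per hr

Final: 11.1794 /hr


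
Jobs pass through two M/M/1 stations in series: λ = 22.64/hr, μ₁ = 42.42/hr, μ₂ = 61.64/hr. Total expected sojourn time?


Each node sees arrival rate λ = 22.64/hr (tandem ⇒ throughput preserved).
W₁ = 1/(μ₁−λ) = 1/(42.42−22.64) = 0.05056 hr
W₂ = 1/(μ₂−λ) = 1/(61.64−22.64) = 0.02564 hr
W_total = W₁ + W₂ = 0.05056 + 0.02564 = 0.07620 hr

Final: 0.07620 hr


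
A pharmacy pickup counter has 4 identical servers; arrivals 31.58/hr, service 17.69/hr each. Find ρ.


ρ = λ/(cμ) = 31.58/(4·17.69) = 31.58/70.76 = 0.4463

Final: 0.4463


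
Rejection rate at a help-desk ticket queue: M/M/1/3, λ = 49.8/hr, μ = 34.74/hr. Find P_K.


ρ = λ/μ = 49.8/34.74 = 1.4335
P_K = (1−ρ)ρ^K/(1−ρ^(K+1)) = (-0.4335·2.945768)/(1 − 4.222777)
= -1.277008/-3.222777 = 0.396245

Final: 0.396245


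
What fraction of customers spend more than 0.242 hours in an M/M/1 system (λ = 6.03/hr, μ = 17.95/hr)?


W ~ Exponential(μ−λ) for M/M/1.
μ − λ = 17.95 − 6.03 = 11.9200
P(W > t) = e^{−(μ−λ)t} = e^{−2.8846} = 0.055875

Final: 0.055875


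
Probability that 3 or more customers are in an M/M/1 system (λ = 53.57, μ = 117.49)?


ρ = 53.57/117.49 = 0.4560
P(N ≥ n) = ρ^n = 0.4560^3 = 0.094790

Final: 0.094790


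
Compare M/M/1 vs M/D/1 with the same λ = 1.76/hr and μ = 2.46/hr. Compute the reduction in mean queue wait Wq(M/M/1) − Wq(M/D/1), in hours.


ρ = 1.76/2.46 = 0.7154
Wq(M/M/1) = ρ/(μ−λ) = 0.7154/0.7000 = 1.02207 hr
Wq(M/D/1) = ρ/(2(μ−λ)) = 0.51103 hr
Savings = 1.02207 − 0.51103 = 0.51103 hr

Final: 0.51103 hr


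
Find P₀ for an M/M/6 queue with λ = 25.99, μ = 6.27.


a = λ/μ = 25.99/6.27 = 4.1451; ρ = a/c = 0.6909
Σ_{k=0}^{5} a^k/k! (terms k=0..5) = 1.00000 + 4.14514 + 8.59107 + 11.87039 + 12.30109 + 10.19794 = 48.10563
Tail: a^6/(6!(1−ρ)) = 5072.62120/(720·0.3091) = 22.78972
P₀ = 1/(48.10563 + 22.78972) = 1/70.89535 = 0.014105

Final: 0.014105


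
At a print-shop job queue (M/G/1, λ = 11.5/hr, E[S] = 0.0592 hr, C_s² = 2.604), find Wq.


ρ = λ·E[S] = 11.5·0.0592 = 0.6808
E[S²] = E[S]²(1+C_s²) = 0.0592²·(1+2.604) = 0.012631
Wq = λ·E[S²]/(2(1−ρ)) = 11.5·0.012631/(2·0.3192) = 0.22753 hr

Final: 0.22753 hr


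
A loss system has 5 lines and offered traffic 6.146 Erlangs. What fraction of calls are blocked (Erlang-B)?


B(c,a) = (a^c/c!) / Σ_{k=0}^{c} a^k/k!
a^5/5! = 73.077139
Σ terms (k=0..5): 1.00000 + 6.14600 + 18.88666 + 38.69247 + 59.45098 + 73.07714 = 197.253238
B = 73.077139/197.253238 = 0.370474

Final: 0.370474


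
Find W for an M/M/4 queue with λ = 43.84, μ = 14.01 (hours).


a = 3.1292; ρ = 0.7823; P₀ = 0.030786
Lq = P₀·a^c·ρ/(c!(1−ρ)²) = 2.03009
Wq = Lq/λ = 2.03009/43.84 = 0.04631 hr
W = Wq + 1/μ = 0.04631 + 0.07138 = 0.11768 hr

Final: 0.11768 hr


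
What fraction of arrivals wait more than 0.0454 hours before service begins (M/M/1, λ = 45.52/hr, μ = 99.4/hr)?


ρ = 45.52/99.4 = 0.4579
P(Wq > t) = ρ·e^{−(μ−λ)t} = 0.4579·e^{−2.4462}
= 0.4579·0.086626 = 0.039670

Final: 0.039670


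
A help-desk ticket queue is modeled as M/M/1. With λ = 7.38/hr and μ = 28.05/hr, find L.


ρ = λ/μ = 7.38/28.05 = 0.2631
L = ρ/(1−ρ) = 0.2631/(1 − 0.2631) = 0.2631/0.7369 = 0.3570

Final: 0.3570


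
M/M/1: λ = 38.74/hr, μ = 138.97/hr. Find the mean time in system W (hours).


W = 1/(μ−λ) = 1/(138.97 − 38.74) = 1/100.23 = 0.009977 hr

Final: 0.009977 hr


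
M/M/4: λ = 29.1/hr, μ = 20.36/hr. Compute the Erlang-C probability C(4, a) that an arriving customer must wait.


a = λ/μ = 1.4293; ρ = a/4 = 0.3573
P₀ = 0.237650 (from M/M/c formula)
C(c,a) = [a^c/(c!(1−ρ))]·P₀ = [4.17312/(24·0.6427)]·0.237650
= 0.27055·0.237650 = 0.064297

Final: 0.064297


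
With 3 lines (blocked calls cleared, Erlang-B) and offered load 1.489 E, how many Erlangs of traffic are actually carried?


B(3,1.489) = 0.132653 (Erlang-B)
Carried load = a(1 − B) = 1.489·(1 − 0.132653) = 1.489·0.867347 = 1.2915 E

Final: 1.2915 Erlangs


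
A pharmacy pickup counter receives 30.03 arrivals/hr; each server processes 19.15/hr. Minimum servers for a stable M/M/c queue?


Stability requires cμ > λ ⇔ c > λ/μ.
λ/μ = 30.03/19.15 = 1.5681
Minimum integer c = ⌊1.5681⌋ + 1 = 2
Check: 2·19.15 = 38.30 > 30.03, while 1·19.15 = 19.15 ≤ 30.03

Final: 2 servers


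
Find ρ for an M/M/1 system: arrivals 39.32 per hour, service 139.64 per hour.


ρ = λ/μ = 39.32/139.64 = 0.2816

Final: 0.2816


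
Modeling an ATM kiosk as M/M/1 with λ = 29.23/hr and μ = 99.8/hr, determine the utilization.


ρ = λ/μ = 29.23/99.8 = 0.2929

Final: 0.2929


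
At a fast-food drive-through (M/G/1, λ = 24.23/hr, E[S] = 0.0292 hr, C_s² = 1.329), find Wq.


ρ = λ·E[S] = 24.23·0.0292 = 0.7075
E[S²] = E[S]²(1+C_s²) = 0.0292²·(1+1.329) = 0.001986
Wq = λ·E[S²]/(2(1−ρ)) = 24.23·0.001986/(2·0.2925) = 0.08225 hr

Final: 0.08225 hr


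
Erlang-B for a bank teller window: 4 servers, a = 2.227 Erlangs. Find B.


B(c,a) = (a^c/c!) / Σ_{k=0}^{c} a^k/k!
a^4/4! = 1.024872
Σ terms (k=0..4): 1.00000 + 2.22700 + 2.47976 + 1.84081 + 1.02487 = 8.572448
B = 1.024872/8.572448 = 0.119554

Final: 0.119554


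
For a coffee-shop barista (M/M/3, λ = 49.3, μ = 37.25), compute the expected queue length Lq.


a = λ/μ = 1.3235; ρ = a/3 = 0.4412
P₀ = 0.257023
Lq = P₀·a^c·ρ / (c!·(1−ρ)²) = 0.257023·2.31826·0.4412/(6·0.31230)
= 0.14029

Final: 0.14029


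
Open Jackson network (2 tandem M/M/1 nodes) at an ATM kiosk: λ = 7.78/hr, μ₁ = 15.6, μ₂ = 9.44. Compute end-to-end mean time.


Each node sees arrival rate λ = 7.78/hr (tandem ⇒ throughput preserved).
W₁ = 1/(μ₁−λ) = 1/(15.6−7.78) = 0.12788 hr
W₂ = 1/(μ₂−λ) = 1/(9.44−7.78) = 0.60241 hr
W_total = W₁ + W₂ = 0.12788 + 0.60241 = 0.73029 hr

Final: 0.73029 hr


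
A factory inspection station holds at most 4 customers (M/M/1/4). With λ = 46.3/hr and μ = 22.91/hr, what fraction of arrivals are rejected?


ρ = λ/μ = 46.3/22.91 = 2.0210
P_K = (1−ρ)ρ^K/(1−ρ^(K+1)) = (-1.0210·16.681059)/(1 − 33.711611)
= -17.030553/-32.711611 = 0.520627

Final: 0.520627


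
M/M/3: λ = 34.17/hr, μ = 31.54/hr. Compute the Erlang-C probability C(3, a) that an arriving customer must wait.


a = λ/μ = 1.0834; ρ = a/3 = 0.3611
P₀ = 0.333114 (from M/M/c formula)
C(c,a) = [a^c/(c!(1−ρ))]·P₀ = [1.27160/(6·0.6389)]·0.333114
= 0.33173·0.333114 = 0.110504

Final: 0.110504


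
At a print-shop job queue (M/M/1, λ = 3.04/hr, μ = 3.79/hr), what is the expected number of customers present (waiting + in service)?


ρ = λ/μ = 3.04/3.79 = 0.8021
L = ρ/(1−ρ) = 0.8021/(1 − 0.8021) = 0.8021/0.1979 = 4.0533

Final: 4.0533


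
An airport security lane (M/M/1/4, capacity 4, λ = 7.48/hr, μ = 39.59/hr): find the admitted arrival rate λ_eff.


ρ = 0.1889; P_K = (1−ρ)ρ^4/(1−ρ^5) = 0.001034
λ_eff = λ(1 − P_K) = 7.48·(1 − 0.001034) = 7.48·0.998966 = 7.4723 /hr

Final: 7.4723 /hr


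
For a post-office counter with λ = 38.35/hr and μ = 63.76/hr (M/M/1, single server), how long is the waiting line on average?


ρ = 38.35/63.76 = 0.6015
Lq = ρ²/(1−ρ) = 0.3618/0.3985 = 0.9078

Final: 0.9078


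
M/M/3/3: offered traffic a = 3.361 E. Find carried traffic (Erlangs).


B(3,3.361) = 0.387331 (Erlang-B)
Carried load = a(1 − B) = 3.361·(1 − 0.387331) = 3.361·0.612669 = 2.0592 E

Final: 2.0592 Erlangs


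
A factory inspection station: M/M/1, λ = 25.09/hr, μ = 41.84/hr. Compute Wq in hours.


ρ = 25.09/41.84 = 0.5997
Wq = ρ/(μ−λ) = 0.5997/(41.84 − 25.09) = 0.5997/16.75 = 0.03580 hr

Final: 0.03580 hr


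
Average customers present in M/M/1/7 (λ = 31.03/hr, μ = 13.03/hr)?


ρ = 31.03/13.03 = 2.3814
L = ρ[1 − (K+1)ρ^K + Kρ^(K+1)] / [(1−ρ)(1−ρ^(K+1))]
Numerator: 2.3814·(1 − 8·434.371697 + 7·1034.424693) = 8970.835573
Denominator: (-1.3814)·(-1033.424693) = 1427.601264
L = 8970.835573/1427.601264 = 6.2839

Final: 6.2839


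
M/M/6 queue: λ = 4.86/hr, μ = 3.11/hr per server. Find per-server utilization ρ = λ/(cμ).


ρ = λ/(cμ) = 4.86/(6·3.11) = 4.86/18.66 = 0.2605

Final: 0.2605


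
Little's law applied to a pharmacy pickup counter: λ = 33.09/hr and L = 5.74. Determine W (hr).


W = L/λ = 5.74/33.09 = 0.1735 hr

Final: 0.1735 hr


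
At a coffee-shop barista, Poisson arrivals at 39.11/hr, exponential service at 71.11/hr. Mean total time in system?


W = 1/(μ−λ) = 1/(71.11 − 39.11) = 1/32.00 = 0.03125 hr

Final: 0.03125 hr


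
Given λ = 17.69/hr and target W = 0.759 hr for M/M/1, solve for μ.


W = 1/(μ−λ) ⇒ μ − λ = 1/W = 1/0.759 = 1.3175
μ = λ + 1/W = 17.69 + 1.3175 = 19.0075 per hr

Final: 19.0075 /hr


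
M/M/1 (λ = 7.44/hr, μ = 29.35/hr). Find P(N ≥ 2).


ρ = 7.44/29.35 = 0.2535
P(N ≥ n) = ρ^n = 0.2535^2 = 0.064258

Final: 0.064258


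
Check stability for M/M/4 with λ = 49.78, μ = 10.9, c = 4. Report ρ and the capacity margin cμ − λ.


Total capacity cμ = 4·10.9 = 43.60/hr
ρ = λ/(cμ) = 49.78/43.60 = 1.1417
Stable ⇔ ρ < 1: NO
Spare capacity = cμ − λ = 43.60 − 49.78 = -6.18/hr

Final: ρ = 1.1417; unstable; margin = -6.18/hr


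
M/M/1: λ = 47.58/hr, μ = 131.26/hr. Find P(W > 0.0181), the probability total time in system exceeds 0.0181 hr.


W ~ Exponential(μ−λ) for M/M/1.
μ − λ = 131.26 − 47.58 = 83.6800
P(W > t) = e^{−(μ−λ)t} = e^{−1.5146} = 0.219894

Final: 0.219894


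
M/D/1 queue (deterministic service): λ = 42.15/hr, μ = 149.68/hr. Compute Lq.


ρ = 42.15/149.68 = 0.2816
M/D/1: Lq = ρ²/(2(1−ρ)) = 0.07930/(2·0.7184) = 0.05519

Final: 0.05519


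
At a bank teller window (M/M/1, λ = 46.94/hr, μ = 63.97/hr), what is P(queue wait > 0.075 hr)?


ρ = 46.94/63.97 = 0.7338
P(Wq > t) = ρ·e^{−(μ−λ)t} = 0.7338·e^{−1.2772}
= 0.7338·0.278803 = 0.204580

Final: 0.204580


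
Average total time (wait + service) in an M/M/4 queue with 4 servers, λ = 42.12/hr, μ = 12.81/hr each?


a = 3.2881; ρ = 0.8220; P₀ = 0.023266
Lq = P₀·a^c·ρ/(c!(1−ρ)²) = 2.94019
Wq = Lq/λ = 2.94019/42.12 = 0.06981 hr
W = Wq + 1/μ = 0.06981 + 0.07806 = 0.14787 hr

Final: 0.14787 hr


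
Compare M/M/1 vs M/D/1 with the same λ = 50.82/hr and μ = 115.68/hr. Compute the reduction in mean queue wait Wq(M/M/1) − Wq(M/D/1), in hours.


ρ = 50.82/115.68 = 0.4393
Wq(M/M/1) = ρ/(μ−λ) = 0.4393/64.86 = 0.006773 hr
Wq(M/D/1) = ρ/(2(μ−λ)) = 0.003387 hr
Savings = 0.006773 − 0.003387 = 0.003387 hr

Final: 0.003387 hr


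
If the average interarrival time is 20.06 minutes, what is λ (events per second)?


λ = 1/(interarrival time) in consistent units.
1 second = 0.0166667 min, so λ = 0.0166667/20.06 = 0.0008308 per second

Final: 0.0008308 /sec


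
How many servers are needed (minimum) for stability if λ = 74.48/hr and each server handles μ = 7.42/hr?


Stability requires cμ > λ ⇔ c > λ/μ.
λ/μ = 74.48/7.42 = 10.0377
Minimum integer c = ⌊10.0377⌋ + 1 = 11
Check: 11·7.42 = 81.62 > 74.48, while 10·7.42 = 74.20 ≤ 74.48

Final: 11 servers


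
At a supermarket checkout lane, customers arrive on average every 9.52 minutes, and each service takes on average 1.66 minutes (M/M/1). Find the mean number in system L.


λ = 60/9.52 = 6.3025 /hr
μ = 60/1.66 = 36.1446 /hr
ρ = λ/μ = 6.3025/36.1446 = 0.1744
L = ρ/(1−ρ) = 0.1744/0.8256 = 0.2112

Final: 0.2112


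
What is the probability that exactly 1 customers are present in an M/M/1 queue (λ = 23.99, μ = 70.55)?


ρ = 23.99/70.55 = 0.3400
P_n = (1−ρ)·ρ^n = (1 − 0.3400)·0.3400^1 = 0.6600·0.340043 = 0.224414

Final: 0.224414


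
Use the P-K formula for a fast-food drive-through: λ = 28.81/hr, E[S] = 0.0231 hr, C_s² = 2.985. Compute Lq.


ρ = λ·E[S] = 28.81·0.0231 = 0.6655
Lq = ρ²(1+C_s²)/(2(1−ρ)) = 0.4429·(1+2.985)/(2·0.3345)
= 0.4429·3.9850/0.6690 = 2.63832

Final: 2.63832


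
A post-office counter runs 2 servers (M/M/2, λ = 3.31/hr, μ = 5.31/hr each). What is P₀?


a = λ/μ = 3.31/5.31 = 0.6234; ρ = a/c = 0.3117
Σ_{k=0}^{1} a^k/k! (terms k=0..1) = 1.00000 + 0.62335 = 1.62335
Tail: a^2/(2!(1−ρ)) = 0.38857/(2·0.6883) = 0.28226
P₀ = 1/(1.62335 + 0.28226) = 1/1.90561 = 0.524767

Final: 0.524767


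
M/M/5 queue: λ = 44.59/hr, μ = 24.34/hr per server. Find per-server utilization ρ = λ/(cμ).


ρ = λ/(cμ) = 44.59/(5·24.34) = 44.59/121.70 = 0.3664

Final: 0.3664


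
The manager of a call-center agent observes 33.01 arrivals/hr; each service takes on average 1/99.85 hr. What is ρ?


ρ = λ/μ = 33.01/99.85 = 0.3306

Final: 0.3306


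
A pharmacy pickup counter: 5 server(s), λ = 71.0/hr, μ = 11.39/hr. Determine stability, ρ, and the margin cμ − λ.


Total capacity cμ = 5·11.39 = 56.95/hr
ρ = λ/(cμ) = 71.0/56.95 = 1.2467
Stable ⇔ ρ < 1: NO
Spare capacity = cμ − λ = 56.95 − 71.0 = -14.05/hr

Final: ρ = 1.2467; unstable; margin = -14.05/hr


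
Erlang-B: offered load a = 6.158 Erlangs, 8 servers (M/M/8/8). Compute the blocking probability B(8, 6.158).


B(c,a) = (a^c/c!) / Σ_{k=0}^{c} a^k/k!
a^8/8! = 51.285779
Σ terms (k=0..8): 1.00000 + 6.15800 + 18.96048 + 38.91955 + 59.91665 + 73.79334 + 75.73657 + 66.62654 + 51.28578 = 392.396903
B = 51.285779/392.396903 = 0.130699

Final: 0.130699


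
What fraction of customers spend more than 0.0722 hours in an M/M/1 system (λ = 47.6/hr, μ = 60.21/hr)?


W ~ Exponential(μ−λ) for M/M/1.
μ − λ = 60.21 − 47.6 = 12.6100
P(W > t) = e^{−(μ−λ)t} = e^{−0.9104} = 0.402346

Final: 0.402346


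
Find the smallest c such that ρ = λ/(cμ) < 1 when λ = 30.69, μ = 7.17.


Stability requires cμ > λ ⇔ c > λ/μ.
λ/μ = 30.69/7.17 = 4.2803
Minimum integer c = ⌊4.2803⌋ + 1 = 5
Check: 5·7.17 = 35.85 > 30.69, while 4·7.17 = 28.68 ≤ 30.69

Final: 5 servers


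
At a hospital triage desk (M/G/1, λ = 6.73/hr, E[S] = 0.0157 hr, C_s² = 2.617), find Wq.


ρ = λ·E[S] = 6.73·0.0157 = 0.1057
E[S²] = E[S]²(1+C_s²) = 0.0157²·(1+2.617) = 0.0008916
Wq = λ·E[S²]/(2(1−ρ)) = 6.73·0.0008916/(2·0.8943) = 0.003355 hr

Final: 0.003355 hr


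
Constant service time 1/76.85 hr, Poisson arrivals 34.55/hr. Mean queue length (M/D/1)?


ρ = 34.55/76.85 = 0.4496
M/D/1: Lq = ρ²/(2(1−ρ)) = 0.2021/(2·0.5504) = 0.18360

Final: 0.18360


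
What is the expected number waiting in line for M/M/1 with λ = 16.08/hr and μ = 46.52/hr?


ρ = 16.08/46.52 = 0.3457
Lq = ρ²/(1−ρ) = 0.1195/0.6543 = 0.1826

Final: 0.1826


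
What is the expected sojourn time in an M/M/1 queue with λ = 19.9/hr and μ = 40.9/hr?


W = 1/(μ−λ) = 1/(40.9 − 19.9) = 1/21.00 = 0.04762 hr

Final: 0.04762 hr


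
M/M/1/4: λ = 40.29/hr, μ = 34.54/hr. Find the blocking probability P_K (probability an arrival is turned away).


ρ = λ/μ = 40.29/34.54 = 1.1665
P_K = (1−ρ)ρ^K/(1−ρ^(K+1)) = (-0.1665·1.851398)/(1 − 2.159607)
= -0.308209/-1.159607 = 0.265787

Final: 0.265787


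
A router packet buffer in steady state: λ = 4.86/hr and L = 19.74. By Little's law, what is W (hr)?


W = L/λ = 19.74/4.86 = 4.0617 hr

Final: 4.0617 hr


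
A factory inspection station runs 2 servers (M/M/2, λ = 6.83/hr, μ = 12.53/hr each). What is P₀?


a = λ/μ = 6.83/12.53 = 0.5451; ρ = a/c = 0.2725
Σ_{k=0}^{1} a^k/k! (terms k=0..1) = 1.00000 + 0.54509 = 1.54509
Tail: a^2/(2!(1−ρ)) = 0.29713/(2·0.7275) = 0.20422
P₀ = 1/(1.54509 + 0.20422) = 1/1.74931 = 0.571653

Final: 0.571653


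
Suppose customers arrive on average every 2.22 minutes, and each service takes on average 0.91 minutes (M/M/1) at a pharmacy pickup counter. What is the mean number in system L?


λ = 60/2.22 = 27.0270 /hr
μ = 60/0.91 = 65.9341 /hr
ρ = λ/μ = 27.0270/65.9341 = 0.4099
L = ρ/(1−ρ) = 0.4099/0.5901 = 0.6947

Final: 0.6947


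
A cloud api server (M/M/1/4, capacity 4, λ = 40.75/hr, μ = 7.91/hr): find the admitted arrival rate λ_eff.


ρ = 5.1517; P_K = (1−ρ)ρ^4/(1−ρ^5) = 0.806112
λ_eff = λ(1 − P_K) = 40.75·(1 − 0.806112) = 40.75·0.193888 = 7.9009 /hr

Final: 7.9009 /hr


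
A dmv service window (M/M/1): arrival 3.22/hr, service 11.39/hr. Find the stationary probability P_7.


ρ = 3.22/11.39 = 0.2827
P_n = (1−ρ)·ρ^n = (1 − 0.2827)·0.2827^7 = 0.7173·0.0001443 = 0.0001035

Final: 0.0001035


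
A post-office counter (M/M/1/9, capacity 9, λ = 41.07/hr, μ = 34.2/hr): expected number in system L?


ρ = 41.07/34.2 = 1.2009
L = ρ[1 − (K+1)ρ^K + Kρ^(K+1)] / [(1−ρ)(1−ρ^(K+1))]
Numerator: 1.2009·(1 − 10·5.193826 + 9·6.237147) = 6.239835
Denominator: (-0.2009)·(-5.237147) = 1.052023
L = 6.239835/1.052023 = 5.9313

Final: 5.9313


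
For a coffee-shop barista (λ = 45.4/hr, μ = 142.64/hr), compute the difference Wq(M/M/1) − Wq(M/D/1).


ρ = 45.4/142.64 = 0.3183
Wq(M/M/1) = ρ/(μ−λ) = 0.3183/97.24 = 0.003273 hr
Wq(M/D/1) = ρ/(2(μ−λ)) = 0.001637 hr
Savings = 0.003273 − 0.001637 = 0.001637 hr

Final: 0.001637 hr


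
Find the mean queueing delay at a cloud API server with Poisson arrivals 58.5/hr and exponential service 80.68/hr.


ρ = 58.5/80.68 = 0.7251
Wq = ρ/(μ−λ) = 0.7251/(80.68 − 58.5) = 0.7251/22.18 = 0.03269 hr

Final: 0.03269 hr


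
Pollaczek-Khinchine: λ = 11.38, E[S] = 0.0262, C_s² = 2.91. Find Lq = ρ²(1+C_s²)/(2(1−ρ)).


ρ = λ·E[S] = 11.38·0.0262 = 0.2982
Lq = ρ²(1+C_s²)/(2(1−ρ)) = 0.08890·(1+2.91)/(2·0.7018)
= 0.08890·3.9100/1.4037 = 0.24762

Final: 0.24762


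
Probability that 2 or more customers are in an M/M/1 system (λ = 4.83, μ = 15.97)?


ρ = 4.83/15.97 = 0.3024
P(N ≥ n) = ρ^n = 0.3024^2 = 0.091471

Final: 0.091471


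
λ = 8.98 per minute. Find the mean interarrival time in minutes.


Mean interarrival time = 1/λ = 1/8.98 minute = 0.11136 minute
In minutes: 0.11136 × 1 = 0.1114 min

Final: 0.1114 min


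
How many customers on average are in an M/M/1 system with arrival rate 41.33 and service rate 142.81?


ρ = λ/μ = 41.33/142.81 = 0.2894
L = ρ/(1−ρ) = 0.2894/(1 − 0.2894) = 0.2894/0.7106 = 0.4073

Final: 0.4073


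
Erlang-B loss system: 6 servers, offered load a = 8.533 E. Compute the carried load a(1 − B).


B(6,8.533) = 0.417711 (Erlang-B)
Carried load = a(1 − B) = 8.533·(1 − 0.417711) = 8.533·0.582289 = 4.9687 E

Final: 4.9687 Erlangs


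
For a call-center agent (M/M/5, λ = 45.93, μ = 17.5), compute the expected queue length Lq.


a = λ/μ = 2.6246; ρ = a/5 = 0.5249
P₀ = 0.070208
Lq = P₀·a^c·ρ / (c!·(1−ρ)²) = 0.070208·124.53516·0.5249/(120·0.22571)
= 0.16945

Final: 0.16945


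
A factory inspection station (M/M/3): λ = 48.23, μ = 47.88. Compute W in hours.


a = 1.0073; ρ = 0.3358; P₀ = 0.360867
Lq = P₀·a^c·ρ/(c!(1−ρ)²) = 0.04678
Wq = Lq/λ = 0.04678/48.23 = 0.0009700 hr
W = Wq + 1/μ = 0.0009700 + 0.02089 = 0.02186 hr

Final: 0.02186 hr


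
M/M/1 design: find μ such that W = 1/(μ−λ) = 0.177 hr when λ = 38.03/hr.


W = 1/(μ−λ) ⇒ μ − λ = 1/W = 1/0.177 = 5.6497
μ = λ + 1/W = 38.03 + 5.6497 = 43.6797 per hr

Final: 43.6797 /hr


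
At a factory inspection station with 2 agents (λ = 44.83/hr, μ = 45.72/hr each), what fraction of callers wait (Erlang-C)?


a = λ/μ = 0.9805; ρ = a/2 = 0.4903
P₀ = 0.342042 (from M/M/c formula)
C(c,a) = [a^c/(c!(1−ρ))]·P₀ = [0.96145/(2·0.5097)]·0.342042
= 0.94309·0.342042 = 0.322575

Final: 0.322575


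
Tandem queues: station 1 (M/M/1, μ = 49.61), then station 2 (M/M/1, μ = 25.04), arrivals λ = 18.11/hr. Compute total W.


Each node sees arrival rate λ = 18.11/hr (tandem ⇒ throughput preserved).
W₁ = 1/(μ₁−λ) = 1/(49.61−18.11) = 0.03175 hr
W₂ = 1/(μ₂−λ) = 1/(25.04−18.11) = 0.14430 hr
W_total = W₁ + W₂ = 0.03175 + 0.14430 = 0.17605 hr

Final: 0.17605 hr


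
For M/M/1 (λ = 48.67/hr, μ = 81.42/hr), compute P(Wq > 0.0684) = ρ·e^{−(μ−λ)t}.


ρ = 48.67/81.42 = 0.5978
P(Wq > t) = ρ·e^{−(μ−λ)t} = 0.5978·e^{−2.2401}
= 0.5978·0.106448 = 0.063631

Final: 0.063631


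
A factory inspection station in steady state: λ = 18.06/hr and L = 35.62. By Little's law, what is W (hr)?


W = L/λ = 35.62/18.06 = 1.9723 hr

Final: 1.9723 hr


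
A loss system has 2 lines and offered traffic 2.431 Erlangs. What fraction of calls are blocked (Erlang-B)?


B(c,a) = (a^c/c!) / Σ_{k=0}^{c} a^k/k!
a^2/2! = 2.954881
Σ terms (k=0..2): 1.00000 + 2.43100 + 2.95488 = 6.385881
B = 2.954881/6.385881 = 0.462721

Final: 0.462721


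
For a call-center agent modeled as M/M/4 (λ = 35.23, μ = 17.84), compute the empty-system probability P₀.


a = λ/μ = 35.23/17.84 = 1.9748; ρ = a/c = 0.4937
Σ_{k=0}^{3} a^k/k! (terms k=0..3) = 1.00000 + 1.97478 + 1.94987 + 1.28352 = 6.20816
Tail: a^4/(4!(1−ρ)) = 15.20797/(24·0.5063) = 1.25155
P₀ = 1/(6.20816 + 1.25155) = 1/7.45971 = 0.134053

Final: 0.134053


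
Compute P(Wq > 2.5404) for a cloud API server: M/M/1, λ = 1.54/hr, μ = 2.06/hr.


ρ = 1.54/2.06 = 0.7476
P(Wq > t) = ρ·e^{−(μ−λ)t} = 0.7476·e^{−1.3210}
= 0.7476·0.266866 = 0.199502

Final: 0.199502


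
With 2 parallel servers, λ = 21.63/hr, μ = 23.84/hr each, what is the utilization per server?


ρ = λ/(cμ) = 21.63/(2·23.84) = 21.63/47.68 = 0.4536

Final: 0.4536


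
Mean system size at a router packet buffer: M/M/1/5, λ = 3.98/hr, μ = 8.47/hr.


ρ = 3.98/8.47 = 0.4699
L = ρ[1 − (K+1)ρ^K + Kρ^(K+1)] / [(1−ρ)(1−ρ^(K+1))]
Numerator: 0.4699·(1 − 6·0.022909 + 5·0.010765) = 0.430597
Denominator: (0.5301)·(0.989235) = 0.524400
L = 0.430597/0.524400 = 0.8211

Final: 0.8211


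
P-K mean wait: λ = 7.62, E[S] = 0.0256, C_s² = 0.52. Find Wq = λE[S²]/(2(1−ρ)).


ρ = λ·E[S] = 7.62·0.0256 = 0.1951
E[S²] = E[S]²(1+C_s²) = 0.0256²·(1+0.52) = 0.0009961
Wq = λ·E[S²]/(2(1−ρ)) = 7.62·0.0009961/(2·0.8049) = 0.004715 hr

Final: 0.004715 hr


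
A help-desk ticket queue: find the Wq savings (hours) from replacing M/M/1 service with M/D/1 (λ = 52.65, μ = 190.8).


ρ = 52.65/190.8 = 0.2759
Wq(M/M/1) = ρ/(μ−λ) = 0.2759/138.15 = 0.001997 hr
Wq(M/D/1) = ρ/(2(μ−λ)) = 0.0009987 hr
Savings = 0.001997 − 0.0009987 = 0.0009987 hr

Final: 0.0009987 hr


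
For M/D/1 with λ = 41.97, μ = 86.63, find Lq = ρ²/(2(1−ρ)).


ρ = 41.97/86.63 = 0.4845
M/D/1: Lq = ρ²/(2(1−ρ)) = 0.2347/(2·0.5155) = 0.22765

Final: 0.22765


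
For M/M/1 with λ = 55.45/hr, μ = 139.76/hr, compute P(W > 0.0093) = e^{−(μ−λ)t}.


W ~ Exponential(μ−λ) for M/M/1.
μ − λ = 139.76 − 55.45 = 84.3100
P(W > t) = e^{−(μ−λ)t} = e^{−0.7841} = 0.456538

Final: 0.456538


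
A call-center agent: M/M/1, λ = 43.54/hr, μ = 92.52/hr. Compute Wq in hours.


ρ = 43.54/92.52 = 0.4706
Wq = ρ/(μ−λ) = 0.4706/(92.52 − 43.54) = 0.4706/48.98 = 0.009608 hr

Final: 0.009608 hr


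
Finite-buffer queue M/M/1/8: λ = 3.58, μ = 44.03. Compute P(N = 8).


ρ = λ/μ = 3.58/44.03 = 0.08131
P_K = (1−ρ)ρ^K/(1−ρ^(K+1)) = (0.9187·0.000000001910)/(1 − 1.553e-10)
= 0.000000001755/1.000000 = 0.000000001755

Final: 0.000000001755


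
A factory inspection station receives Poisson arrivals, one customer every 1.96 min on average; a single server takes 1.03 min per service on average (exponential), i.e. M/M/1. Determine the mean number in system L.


λ = 60/1.96 = 30.6122 /hr
μ = 60/1.03 = 58.2524 /hr
ρ = λ/μ = 30.6122/58.2524 = 0.5255
L = ρ/(1−ρ) = 0.5255/0.4745 = 1.1075

Final: 1.1075


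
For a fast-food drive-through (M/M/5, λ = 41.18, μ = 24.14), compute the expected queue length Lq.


a = λ/μ = 1.7059; ρ = a/5 = 0.3412
P₀ = 0.181034
Lq = P₀·a^c·ρ / (c!·(1−ρ)²) = 0.181034·14.44593·0.3412/(120·0.43405)
= 0.01713

Final: 0.01713


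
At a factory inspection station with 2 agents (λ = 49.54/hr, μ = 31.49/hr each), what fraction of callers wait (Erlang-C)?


a = λ/μ = 1.5732; ρ = a/2 = 0.7866
P₀ = 0.119445 (from M/M/c formula)
C(c,a) = [a^c/(c!(1−ρ))]·P₀ = [2.47495/(2·0.2134)]·0.119445
= 5.79883·0.119445 = 0.692643

Final: 0.692643


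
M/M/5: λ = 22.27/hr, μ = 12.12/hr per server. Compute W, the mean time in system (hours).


a = 1.8375; ρ = 0.3675; P₀ = 0.158467
Lq = P₀·a^c·ρ/(c!(1−ρ)²) = 0.02541
Wq = Lq/λ = 0.02541/22.27 = 0.001141 hr
W = Wq + 1/μ = 0.001141 + 0.08251 = 0.08365 hr

Final: 0.08365 hr


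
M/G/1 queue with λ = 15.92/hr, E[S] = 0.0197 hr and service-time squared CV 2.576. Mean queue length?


ρ = λ·E[S] = 15.92·0.0197 = 0.3136
Lq = ρ²(1+C_s²)/(2(1−ρ)) = 0.09836·(1+2.576)/(2·0.6864)
= 0.09836·3.5760/1.3728 = 0.25623

Final: 0.25623


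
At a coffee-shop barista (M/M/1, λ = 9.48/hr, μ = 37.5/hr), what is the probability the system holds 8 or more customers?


ρ = 9.48/37.5 = 0.2528
P(N ≥ n) = ρ^n = 0.2528^8 = 0.00001668

Final: 0.00001668


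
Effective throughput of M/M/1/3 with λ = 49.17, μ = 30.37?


ρ = 1.6190; P_K = (1−ρ)ρ^3/(1−ρ^4) = 0.447471
λ_eff = λ(1 − P_K) = 49.17·(1 − 0.447471) = 49.17·0.552529 = 27.1678 /hr

Final: 27.1678 /hr


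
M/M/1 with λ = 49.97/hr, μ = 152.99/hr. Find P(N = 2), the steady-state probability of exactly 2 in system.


ρ = 49.97/152.99 = 0.3266
P_n = (1−ρ)·ρ^n = (1 − 0.3266)·0.3266^2 = 0.6734·0.106682 = 0.071837

Final: 0.071837


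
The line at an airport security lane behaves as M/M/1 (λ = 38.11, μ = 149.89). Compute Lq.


ρ = 38.11/149.89 = 0.2543
Lq = ρ²/(1−ρ) = 0.06464/0.7457 = 0.08668

Final: 0.08668


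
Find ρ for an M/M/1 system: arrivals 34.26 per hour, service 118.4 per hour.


ρ = λ/μ = 34.26/118.4 = 0.2894

Final: 0.2894


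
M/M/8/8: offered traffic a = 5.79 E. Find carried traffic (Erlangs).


B(8,5.79) = 0.110344 (Erlang-B)
Carried load = a(1 − B) = 5.79·(1 − 0.110344) = 5.79·0.889656 = 5.1511 E

Final: 5.1511 Erlangs


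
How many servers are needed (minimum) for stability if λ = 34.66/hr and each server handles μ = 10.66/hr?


Stability requires cμ > λ ⇔ c > λ/μ.
λ/μ = 34.66/10.66 = 3.2514
Minimum integer c = ⌊3.2514⌋ + 1 = 4
Check: 4·10.66 = 42.64 > 34.66, while 3·10.66 = 31.98 ≤ 34.66

Final: 4 servers


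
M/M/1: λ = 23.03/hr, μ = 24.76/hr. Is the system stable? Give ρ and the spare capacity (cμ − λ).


Total capacity cμ = 1·24.76 = 24.76/hr
ρ = λ/(cμ) = 23.03/24.76 = 0.9301
Stable ⇔ ρ < 1: YES
Spare capacity = cμ − λ = 24.76 − 23.03 = 1.73/hr

Final: ρ = 0.9301; stable; margin = 1.73/hr


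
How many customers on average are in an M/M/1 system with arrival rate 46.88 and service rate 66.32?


ρ = λ/μ = 46.88/66.32 = 0.7069
L = ρ/(1−ρ) = 0.7069/(1 − 0.7069) = 0.7069/0.2931 = 2.4115

Final: 2.4115


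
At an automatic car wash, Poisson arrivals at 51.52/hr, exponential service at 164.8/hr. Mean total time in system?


W = 1/(μ−λ) = 1/(164.8 − 51.52) = 1/113.28 = 0.008828 hr

Final: 0.008828 hr


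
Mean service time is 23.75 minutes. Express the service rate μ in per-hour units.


μ = 1/(service time) in consistent units.
1 hour = 60 min, so μ = 60/23.75 = 2.5263 per hour

Final: 2.5263 /hr


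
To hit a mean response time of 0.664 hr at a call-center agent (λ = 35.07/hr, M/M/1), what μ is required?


W = 1/(μ−λ) ⇒ μ − λ = 1/W = 1/0.664 = 1.5060
μ = λ + 1/W = 35.07 + 1.5060 = 36.5760 per hr

Final: 36.5760 /hr


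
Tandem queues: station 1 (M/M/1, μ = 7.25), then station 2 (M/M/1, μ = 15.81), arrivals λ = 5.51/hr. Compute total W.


Each node sees arrival rate λ = 5.51/hr (tandem ⇒ throughput preserved).
W₁ = 1/(μ₁−λ) = 1/(7.25−5.51) = 0.57471 hr
W₂ = 1/(μ₂−λ) = 1/(15.81−5.51) = 0.09709 hr
W_total = W₁ + W₂ = 0.57471 + 0.09709 = 0.67180 hr

Final: 0.67180 hr


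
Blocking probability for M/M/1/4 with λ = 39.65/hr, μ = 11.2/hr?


ρ = λ/μ = 39.65/11.2 = 3.5402
P_K = (1−ρ)ρ^K/(1−ρ^(K+1)) = (-2.5402·157.072688)/(1 − 556.065364)
= -398.992676/-555.065364 = 0.718821

Final: 0.718821


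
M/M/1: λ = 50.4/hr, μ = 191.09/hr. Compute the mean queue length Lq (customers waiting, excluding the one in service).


ρ = 50.4/191.09 = 0.2638
Lq = ρ²/(1−ρ) = 0.06956/0.7362 = 0.09448

Final: 0.09448


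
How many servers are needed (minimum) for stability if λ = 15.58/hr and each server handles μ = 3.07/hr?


Stability requires cμ > λ ⇔ c > λ/μ.
λ/μ = 15.58/3.07 = 5.0749
Minimum integer c = ⌊5.0749⌋ + 1 = 6
Check: 6·3.07 = 18.42 > 15.58, while 5·3.07 = 15.35 ≤ 15.58

Final: 6 servers


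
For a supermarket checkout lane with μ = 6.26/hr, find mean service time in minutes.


Mean service time = 1/μ = 1/6.26 hour = 0.15974 hour
In minutes: 0.15974 × 60 = 9.5847 min

Final: 9.5847 min


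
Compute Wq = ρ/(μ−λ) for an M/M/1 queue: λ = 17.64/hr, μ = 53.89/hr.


ρ = 17.64/53.89 = 0.3273
Wq = ρ/(μ−λ) = 0.3273/(53.89 − 17.64) = 0.3273/36.25 = 0.009030 hr

Final: 0.009030 hr


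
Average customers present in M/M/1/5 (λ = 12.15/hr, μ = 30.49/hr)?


ρ = 12.15/30.49 = 0.3985
L = ρ[1 − (K+1)ρ^K + Kρ^(K+1)] / [(1−ρ)(1−ρ^(K+1))]
Numerator: 0.3985·(1 − 6·0.010048 + 5·0.004004) = 0.382444
Denominator: (0.6015)·(0.995996) = 0.599100
L = 0.382444/0.599100 = 0.6384

Final: 0.6384


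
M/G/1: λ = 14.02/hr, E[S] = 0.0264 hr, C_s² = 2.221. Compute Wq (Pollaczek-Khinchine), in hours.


ρ = λ·E[S] = 14.02·0.0264 = 0.3701
E[S²] = E[S]²(1+C_s²) = 0.0264²·(1+2.221) = 0.002245
Wq = λ·E[S²]/(2(1−ρ)) = 14.02·0.002245/(2·0.6299) = 0.02498 hr

Final: 0.02498 hr


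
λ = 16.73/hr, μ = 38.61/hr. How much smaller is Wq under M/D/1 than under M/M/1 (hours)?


ρ = 16.73/38.61 = 0.4333
Wq(M/M/1) = ρ/(μ−λ) = 0.4333/21.88 = 0.01980 hr
Wq(M/D/1) = ρ/(2(μ−λ)) = 0.009902 hr
Savings = 0.01980 − 0.009902 = 0.009902 hr

Final: 0.009902 hr


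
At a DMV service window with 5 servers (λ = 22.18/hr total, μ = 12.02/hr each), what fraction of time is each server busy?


ρ = λ/(cμ) = 22.18/(5·12.02) = 22.18/60.10 = 0.3691

Final: 0.3691


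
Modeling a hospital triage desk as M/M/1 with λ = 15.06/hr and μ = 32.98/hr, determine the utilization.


ρ = λ/μ = 15.06/32.98 = 0.4566

Final: 0.4566


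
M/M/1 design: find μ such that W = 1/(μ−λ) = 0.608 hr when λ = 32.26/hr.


W = 1/(μ−λ) ⇒ μ − λ = 1/W = 1/0.608 = 1.6447
μ = λ + 1/W = 32.26 + 1.6447 = 33.9047 per hr

Final: 33.9047 /hr


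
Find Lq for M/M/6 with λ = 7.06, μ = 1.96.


a = λ/μ = 3.6020; ρ = a/6 = 0.6003
P₀ = 0.025949
Lq = P₀·a^c·ρ / (c!·(1−ρ)²) = 0.025949·2184.19686·0.6003/(720·0.15973)
= 0.29587

Final: 0.29587


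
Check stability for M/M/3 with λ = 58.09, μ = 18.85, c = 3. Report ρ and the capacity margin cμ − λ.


Total capacity cμ = 3·18.85 = 56.55/hr
ρ = λ/(cμ) = 58.09/56.55 = 1.0272
Stable ⇔ ρ < 1: NO
Spare capacity = cμ − λ = 56.55 − 58.09 = -1.54/hr

Final: ρ = 1.0272; unstable; margin = -1.54/hr


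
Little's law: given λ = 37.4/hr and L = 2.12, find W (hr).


W = L/λ = 2.12/37.4 = 0.05668 hr

Final: 0.05668 hr


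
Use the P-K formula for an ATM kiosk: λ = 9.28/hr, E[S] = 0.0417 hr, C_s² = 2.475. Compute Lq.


ρ = λ·E[S] = 9.28·0.0417 = 0.3870
Lq = ρ²(1+C_s²)/(2(1−ρ)) = 0.1498·(1+2.475)/(2·0.6130)
= 0.1498·3.4750/1.2260 = 0.42444

Final: 0.42444


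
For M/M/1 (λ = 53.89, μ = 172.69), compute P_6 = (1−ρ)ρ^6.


ρ = 53.89/172.69 = 0.3121
P_n = (1−ρ)·ρ^n = (1 − 0.3121)·0.3121^6 = 0.6879·0.0009235 = 0.0006353

Final: 0.0006353
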